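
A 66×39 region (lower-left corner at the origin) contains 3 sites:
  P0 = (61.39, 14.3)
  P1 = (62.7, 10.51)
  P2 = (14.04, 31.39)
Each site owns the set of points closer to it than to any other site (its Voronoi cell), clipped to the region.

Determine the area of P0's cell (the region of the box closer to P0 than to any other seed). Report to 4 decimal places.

Area of P0's cell: 878.0001

1. box [0,66]×[0,39]: [(0, 0) (66, 0) (66, 39) (0, 39)]
2. ⊥bis P0·P1 via (62.045,12.405): [(0, 0) (26.1557, 0) (66, 13.772) (66, 39) (0, 39)]  |A|=2299.6317
3. ⊥bis P0·P2 via (37.715,22.845): [(29.9419, 1.3087) (66, 13.772) (66, 39) (43.5458, 39)]  |A|=878.0001
4. canonical 4-gon: [(29.9419, 1.3087) (66, 13.772) (66, 39) (43.5458, 39)]
5. shoelace: 878.0001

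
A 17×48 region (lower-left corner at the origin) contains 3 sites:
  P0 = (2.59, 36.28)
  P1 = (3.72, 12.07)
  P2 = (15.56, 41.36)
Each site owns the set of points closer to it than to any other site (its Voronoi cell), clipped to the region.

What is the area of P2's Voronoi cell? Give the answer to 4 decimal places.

Area of P2's cell: 163.2515

1. box [0,17]×[0,48]: [(0, 0) (17, 0) (17, 48) (0, 48)]
2. ⊥bis P2·P0 via (9.075,38.82): [(17, 18.5863) (17, 48) (5.4794, 48)]  |A|=169.4312
3. ⊥bis P2·P1 via (9.64,26.715): [(14.6018, 24.7093) (17, 23.7398) (17, 48) (5.4794, 48)]  |A|=163.2515
4. canonical 4-gon: [(14.6018, 24.7093) (17, 23.7398) (17, 48) (5.4794, 48)]
5. shoelace: 163.2515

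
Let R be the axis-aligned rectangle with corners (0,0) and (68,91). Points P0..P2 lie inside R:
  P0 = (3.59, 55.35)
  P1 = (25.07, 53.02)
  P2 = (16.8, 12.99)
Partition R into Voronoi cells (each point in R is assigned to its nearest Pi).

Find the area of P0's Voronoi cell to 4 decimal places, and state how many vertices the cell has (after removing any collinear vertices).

1. box [0,68]×[0,91]: [(0, 0) (68, 0) (68, 91) (0, 91)]
2. ⊥bis P0·P1 via (14.33,54.185): [(0, 0) (8.4524, 0) (18.3234, 91) (0, 91)]  |A|=1218.3
3. ⊥bis P0·P2 via (10.195,34.17): [(0, 30.9907) (12.2277, 34.8039) (18.3234, 91) (0, 91)]  |A|=881.74
4. canonical 4-gon: [(0, 30.9907) (12.2277, 34.8039) (18.3234, 91) (0, 91)]
5. shoelace: 881.74

Area of P0's cell: 881.7400 (4 vertices)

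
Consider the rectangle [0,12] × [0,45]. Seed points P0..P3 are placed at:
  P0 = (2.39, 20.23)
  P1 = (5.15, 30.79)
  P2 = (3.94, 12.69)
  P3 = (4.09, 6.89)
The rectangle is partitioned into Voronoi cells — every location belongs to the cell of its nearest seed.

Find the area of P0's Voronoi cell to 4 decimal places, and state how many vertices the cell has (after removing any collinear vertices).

1. box [0,12]×[0,45]: [(0, 0) (12, 0) (12, 45) (0, 45)]
2. ⊥bis P0·P1 via (3.77,25.51): [(0, 26.4953) (0, 0) (12, 0) (12, 23.359)]  |A|=299.1259
3. ⊥bis P0·P2 via (3.165,16.46): [(0, 26.4953) (0, 15.8094) (12, 18.2762) (12, 23.359)]  |A|=94.6124
4. ⊥bis P0·P3 via (3.24,13.56): [(0, 26.4953) (0, 15.8094) (12, 18.2762) (12, 23.359)]  |A|=94.6124
5. canonical 4-gon: [(0, 26.4953) (0, 15.8094) (12, 18.2762) (12, 23.359)]
6. shoelace: 94.6124

Area of P0's cell: 94.6124 (4 vertices)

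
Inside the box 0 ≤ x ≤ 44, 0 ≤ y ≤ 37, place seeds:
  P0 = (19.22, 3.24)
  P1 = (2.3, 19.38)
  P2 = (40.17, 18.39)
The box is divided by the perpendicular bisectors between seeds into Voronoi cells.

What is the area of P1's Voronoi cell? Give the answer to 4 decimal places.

1. box [0,44]×[0,37]: [(0, 0) (44, 0) (44, 37) (0, 37)]
2. ⊥bis P1·P0 via (10.76,11.31): [(0, 0.03) (35.2657, 37) (0, 37)]  |A|=651.8866
3. ⊥bis P1·P2 via (21.235,18.885): [(0, 0.03) (21.3266, 22.3872) (21.7086, 37) (0, 37)]  |A|=552.8327
4. canonical 4-gon: [(0, 0.03) (21.3266, 22.3872) (21.7086, 37) (0, 37)]
5. shoelace: 552.8327

Area of P1's cell: 552.8327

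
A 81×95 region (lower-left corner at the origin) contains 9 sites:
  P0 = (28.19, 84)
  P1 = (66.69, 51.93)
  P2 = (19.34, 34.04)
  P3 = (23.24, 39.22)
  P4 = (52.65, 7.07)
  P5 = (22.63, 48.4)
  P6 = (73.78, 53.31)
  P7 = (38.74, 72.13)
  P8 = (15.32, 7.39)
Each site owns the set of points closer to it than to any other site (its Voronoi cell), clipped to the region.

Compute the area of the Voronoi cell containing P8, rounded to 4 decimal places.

1. box [0,81]×[0,95]: [(0, 0) (81, 0) (81, 95) (0, 95)]
2. ⊥bis P8·P0 via (21.755,45.695): [(0, 49.3497) (0, 0) (81, 0) (81, 35.7422)]  |A|=3446.2226
3. ⊥bis P8·P1 via (41.005,29.66): [(28.0136, 44.6436) (0, 49.3497) (0, 0) (66.7215, 0)]  |A|=2180.5747
4. ⊥bis P8·P2 via (17.33,20.715): [(53.49, 15.2605) (0, 23.3291) (0, 0) (66.7215, 0)]  |A|=1133.0384
5. ⊥bis P8·P3 via (19.28,23.305): [(54.007, 14.6642) (48.7168, 15.9805) (0, 23.3291) (0, 0) (66.7215, 0)]  |A|=1131.8014
6. ⊥bis P8·P4 via (33.985,7.23): [(34.0789, 18.1885) (0, 23.3291) (0, 0) (33.923, 0)]  |A|=706.0208
7. ⊥bis P8·P5 via (18.975,27.895): [(34.0789, 18.1885) (0, 23.3291) (0, 0) (33.923, 0)]  |A|=706.0208
8. ⊥bis P8·P6 via (44.55,30.35): [(34.0789, 18.1885) (0, 23.3291) (0, 0) (33.923, 0)]  |A|=706.0208
9. ⊥bis P8·P7 via (27.03,39.76): [(34.0789, 18.1885) (0, 23.3291) (0, 0) (33.923, 0)]  |A|=706.0208
10. canonical 4-gon: [(34.0789, 18.1885) (0, 23.3291) (0, 0) (33.923, 0)]
11. shoelace: 706.0208

Area of P8's cell: 706.0208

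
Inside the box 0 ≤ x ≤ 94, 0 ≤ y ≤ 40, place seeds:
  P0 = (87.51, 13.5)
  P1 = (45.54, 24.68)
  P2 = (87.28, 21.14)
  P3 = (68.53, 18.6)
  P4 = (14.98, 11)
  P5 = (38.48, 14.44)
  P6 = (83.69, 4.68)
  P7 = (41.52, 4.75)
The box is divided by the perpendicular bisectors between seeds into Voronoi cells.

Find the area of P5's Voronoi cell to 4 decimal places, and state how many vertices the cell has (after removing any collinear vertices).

Area of P5's cell: 324.0264 (3 vertices)

1. box [0,94]×[0,40]: [(0, 0) (94, 0) (94, 40) (0, 40)]
2. ⊥bis P5·P0 via (62.995,13.97): [(0, 0) (62.7272, 0) (63.494, 40) (0, 40)]  |A|=2524.4243
3. ⊥bis P5·P1 via (42.01,19.56): [(0, 0) (62.7272, 0) (62.827, 5.2076) (12.3633, 40) (0, 40)]  |A|=1634.9451
4. ⊥bis P5·P2 via (62.88,17.79): [(0, 0) (62.7272, 0) (62.827, 5.2076) (12.3633, 40) (0, 40)]  |A|=1634.9451
5. ⊥bis P5·P3 via (53.505,16.52): [(0, 0) (55.792, 0) (54.2527, 11.1193) (12.3633, 40) (0, 40)]  |A|=1573.7667
6. ⊥bis P5·P4 via (26.73,12.72): [(28.592, 0) (55.792, 0) (54.2527, 11.1193) (23.9011, 32.0452)]  |A|=588.4523
7. ⊥bis P5·P6 via (61.085,9.56): [(28.592, 0) (55.792, 0) (54.2527, 11.1193) (23.9011, 32.0452)]  |A|=588.4523
8. ⊥bis P5·P7 via (40,9.595): [(27.75, 5.7519) (51.3148, 13.1448) (23.9011, 32.0452)]  |A|=324.0264
9. canonical 3-gon: [(27.75, 5.7519) (51.3148, 13.1448) (23.9011, 32.0452)]
10. shoelace: 324.0264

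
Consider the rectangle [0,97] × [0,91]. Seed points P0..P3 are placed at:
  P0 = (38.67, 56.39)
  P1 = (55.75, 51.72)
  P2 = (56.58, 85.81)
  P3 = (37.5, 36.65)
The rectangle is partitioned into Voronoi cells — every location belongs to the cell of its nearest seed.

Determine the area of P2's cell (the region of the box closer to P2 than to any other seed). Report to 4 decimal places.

Area of P2's cell: 1438.6484

1. box [0,97]×[0,91]: [(0, 0) (97, 0) (97, 91) (0, 91)]
2. ⊥bis P2·P0 via (47.625,71.1): [(97, 41.042) (97, 91) (14.9361, 91)]  |A|=2049.8737
3. ⊥bis P2·P1 via (56.165,68.765): [(51.2646, 68.8843) (97, 67.7708) (97, 91) (14.9361, 91)]  |A|=1438.6484
4. ⊥bis P2·P3 via (47.04,61.23): [(51.2646, 68.8843) (97, 67.7708) (97, 91) (14.9361, 91)]  |A|=1438.6484
5. canonical 4-gon: [(51.2646, 68.8843) (97, 67.7708) (97, 91) (14.9361, 91)]
6. shoelace: 1438.6484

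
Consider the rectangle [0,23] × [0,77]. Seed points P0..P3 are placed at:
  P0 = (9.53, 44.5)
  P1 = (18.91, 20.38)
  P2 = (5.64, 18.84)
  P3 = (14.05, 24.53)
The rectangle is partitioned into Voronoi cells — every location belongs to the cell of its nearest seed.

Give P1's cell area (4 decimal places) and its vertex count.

Area of P1's cell: 233.2749 (4 vertices)

1. box [0,23]×[0,77]: [(0, 0) (23, 0) (23, 77) (0, 77)]
2. ⊥bis P1·P0 via (14.22,32.44): [(0, 26.91) (0, 0) (23, 0) (23, 35.8544)]  |A|=721.7911
3. ⊥bis P1·P2 via (12.275,19.61): [(10.9343, 31.1622) (14.5508, 0) (23, 0) (23, 35.8544)]  |A|=347.9522
4. ⊥bis P1·P3 via (16.48,22.455): [(12.4874, 17.7794) (14.5508, 0) (23, 0) (23, 30.0905)]  |A|=233.2749
5. canonical 4-gon: [(12.4874, 17.7794) (14.5508, 0) (23, 0) (23, 30.0905)]
6. shoelace: 233.2749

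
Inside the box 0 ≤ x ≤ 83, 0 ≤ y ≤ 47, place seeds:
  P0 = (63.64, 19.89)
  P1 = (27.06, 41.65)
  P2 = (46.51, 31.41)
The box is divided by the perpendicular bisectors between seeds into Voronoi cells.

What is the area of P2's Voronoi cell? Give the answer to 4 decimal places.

Area of P2's cell: 1114.0939

1. box [0,83]×[0,47]: [(0, 0) (83, 0) (83, 47) (0, 47)]
2. ⊥bis P2·P0 via (55.075,25.65): [(0, 0) (37.8253, 0) (69.433, 47) (0, 47)]  |A|=2520.5684
3. ⊥bis P2·P1 via (36.785,36.53): [(17.5528, 0) (37.8253, 0) (69.433, 47) (42.2972, 47)]  |A|=1114.0939
4. canonical 4-gon: [(17.5528, 0) (37.8253, 0) (69.433, 47) (42.2972, 47)]
5. shoelace: 1114.0939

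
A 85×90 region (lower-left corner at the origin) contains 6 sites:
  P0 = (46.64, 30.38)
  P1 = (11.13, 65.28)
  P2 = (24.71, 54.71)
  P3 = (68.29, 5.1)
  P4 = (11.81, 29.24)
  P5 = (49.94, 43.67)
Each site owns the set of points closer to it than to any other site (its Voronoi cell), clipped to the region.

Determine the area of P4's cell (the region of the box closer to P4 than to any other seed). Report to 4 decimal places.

1. box [0,85]×[0,90]: [(0, 0) (85, 0) (85, 90) (0, 90)]
2. ⊥bis P4·P0 via (29.225,29.81): [(0, 0) (30.2007, 0) (27.255, 90) (0, 90)]  |A|=2585.5043
3. ⊥bis P4·P1 via (11.47,47.26): [(0, 47.0436) (0, 0) (30.2007, 0) (28.6432, 47.584)]  |A|=1392.2758
4. ⊥bis P4·P2 via (18.26,41.975): [(7.9561, 47.1937) (0, 47.0436) (0, 0) (30.2007, 0) (29.005, 36.5329)]  |A|=1277.8973
5. ⊥bis P4·P3 via (40.05,17.17): [(7.9561, 47.1937) (0, 47.0436) (0, 0) (30.2007, 0) (29.005, 36.5329)]  |A|=1277.8973
6. ⊥bis P4·P5 via (30.875,36.455): [(7.9561, 47.1937) (0, 47.0436) (0, 0) (30.2007, 0) (29.005, 36.5329)]  |A|=1277.8973
7. canonical 5-gon: [(7.9561, 47.1937) (0, 47.0436) (0, 0) (30.2007, 0) (29.005, 36.5329)]
8. shoelace: 1277.8973

Area of P4's cell: 1277.8973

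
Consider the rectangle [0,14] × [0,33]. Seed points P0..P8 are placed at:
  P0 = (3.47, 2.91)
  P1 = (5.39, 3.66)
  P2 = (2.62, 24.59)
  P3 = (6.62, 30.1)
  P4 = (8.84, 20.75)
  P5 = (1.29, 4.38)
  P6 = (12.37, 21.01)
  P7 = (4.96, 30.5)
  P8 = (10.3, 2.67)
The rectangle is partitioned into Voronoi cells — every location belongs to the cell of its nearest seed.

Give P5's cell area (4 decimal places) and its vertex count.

1. box [0,14]×[0,33]: [(0, 0) (14, 0) (14, 33) (0, 33)]
2. ⊥bis P5·P0 via (2.38,3.645): [(0, 0.1155) (14, 20.8774) (14, 33) (0, 33)]  |A|=315.05
3. ⊥bis P5·P1 via (3.34,4.02): [(0, 0.1155) (3.589, 5.4379) (8.4292, 33) (0, 33)]  |A|=175.174
4. ⊥bis P5·P2 via (1.955,14.485): [(0, 14.6137) (0, 0.1155) (3.589, 5.4379) (5.1409, 14.2753)]  |A|=48.9958
5. ⊥bis P5·P3 via (3.955,17.24): [(0, 14.6137) (0, 0.1155) (3.589, 5.4379) (5.1409, 14.2753)]  |A|=48.9958
6. ⊥bis P5·P4 via (5.065,12.565): [(0.7268, 14.5658) (0, 14.6137) (0, 0.1155) (3.589, 5.4379) (4.8574, 12.6607)]  |A|=45.3911
7. ⊥bis P5·P6 via (6.83,12.695): [(0.7268, 14.5658) (0, 14.6137) (0, 0.1155) (3.589, 5.4379) (4.8574, 12.6607)]  |A|=45.3911
8. ⊥bis P5·P7 via (3.125,17.44): [(0.7268, 14.5658) (0, 14.6137) (0, 0.1155) (3.589, 5.4379) (4.8574, 12.6607)]  |A|=45.3911
9. ⊥bis P5·P8 via (5.795,3.525): [(0.7268, 14.5658) (0, 14.6137) (0, 0.1155) (3.589, 5.4379) (4.8574, 12.6607)]  |A|=45.3911
10. canonical 5-gon: [(0.7268, 14.5658) (0, 14.6137) (0, 0.1155) (3.589, 5.4379) (4.8574, 12.6607)]
11. shoelace: 45.3911

Area of P5's cell: 45.3911 (5 vertices)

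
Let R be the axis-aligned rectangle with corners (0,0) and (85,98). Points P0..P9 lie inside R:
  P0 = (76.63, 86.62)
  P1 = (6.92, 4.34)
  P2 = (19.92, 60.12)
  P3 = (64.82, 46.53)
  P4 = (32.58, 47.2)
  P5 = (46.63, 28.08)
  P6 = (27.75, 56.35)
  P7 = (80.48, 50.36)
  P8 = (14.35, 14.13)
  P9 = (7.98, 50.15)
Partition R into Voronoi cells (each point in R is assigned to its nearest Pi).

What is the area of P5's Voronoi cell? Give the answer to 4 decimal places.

1. box [0,85]×[0,98]: [(0, 0) (85, 0) (85, 98) (0, 98)]
2. ⊥bis P5·P0 via (61.63,57.35): [(0, 88.9335) (0, 0) (85, 0) (85, 45.3736)]  |A|=5708.052
3. ⊥bis P5·P1 via (26.775,16.21): [(0, 88.9335) (0, 60.9967) (36.4659, 0) (85, 0) (85, 45.3736)]  |A|=4595.9032
4. ⊥bis P5·P2 via (33.275,44.1): [(53.913, 61.3047) (17.8093, 31.207) (36.4659, 0) (85, 0) (85, 45.3736)]  |A|=3037.0567
5. ⊥bis P5·P3 via (55.725,37.305): [(41.7049, 51.1275) (17.8093, 31.207) (36.4659, 0) (85, 0) (85, 8.4425)]  |A|=1982.1561
6. ⊥bis P5·P4 via (39.605,37.64): [(48.6464, 44.2839) (21.7898, 24.5488) (36.4659, 0) (85, 0) (85, 8.4425)]  |A|=1702.5636
7. ⊥bis P5·P6 via (37.19,42.215): [(48.6464, 44.2839) (21.7898, 24.5488) (36.4659, 0) (85, 0) (85, 8.4425)]  |A|=1702.5636
8. ⊥bis P5·P7 via (63.555,39.22): [(81.618, 11.7769) (48.6464, 44.2839) (21.7898, 24.5488) (36.4659, 0) (85, 0) (85, 6.6386)]  |A|=1699.5132
9. ⊥bis P5·P8 via (30.49,21.105): [(81.618, 11.7769) (48.6464, 44.2839) (27.2635, 28.5711) (39.6107, 0) (85, 0) (85, 6.6386)]  |A|=1557.8864
10. ⊥bis P5·P9 via (27.305,39.115): [(81.618, 11.7769) (48.6464, 44.2839) (27.2635, 28.5711) (39.6107, 0) (85, 0) (85, 6.6386)]  |A|=1557.8864
11. canonical 6-gon: [(81.618, 11.7769) (48.6464, 44.2839) (27.2635, 28.5711) (39.6107, 0) (85, 0) (85, 6.6386)]
12. shoelace: 1557.8864

Area of P5's cell: 1557.8864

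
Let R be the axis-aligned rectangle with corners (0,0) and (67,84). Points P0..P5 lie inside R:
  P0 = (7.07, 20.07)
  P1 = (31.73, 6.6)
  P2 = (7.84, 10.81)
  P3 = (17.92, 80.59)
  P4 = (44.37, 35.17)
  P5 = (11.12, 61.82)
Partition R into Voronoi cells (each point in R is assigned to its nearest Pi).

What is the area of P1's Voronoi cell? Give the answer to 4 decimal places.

1. box [0,67]×[0,84]: [(0, 0) (67, 0) (67, 84) (0, 84)]
2. ⊥bis P1·P0 via (19.4,13.335): [(12.116, 0) (67, 0) (67, 84) (57.9993, 84)]  |A|=2683.1577
3. ⊥bis P1·P2 via (19.785,8.705): [(21.1729, 16.5807) (18.251, 0) (67, 0) (67, 84) (57.9993, 84)]  |A|=2632.2971
4. ⊥bis P1·P3 via (24.825,43.595): [(37.1895, 45.9028) (21.1729, 16.5807) (18.251, 0) (67, 0) (67, 51.4668)]  |A|=1975.9297
5. ⊥bis P1·P4 via (38.05,20.885): [(26.3512, 26.0608) (21.1729, 16.5807) (18.251, 0) (67, 0) (67, 8.0769)]  |A|=828.4572
6. ⊥bis P1·P5 via (21.425,34.21): [(26.3512, 26.0608) (21.1729, 16.5807) (18.251, 0) (67, 0) (67, 8.0769)]  |A|=828.4572
7. canonical 5-gon: [(26.3512, 26.0608) (21.1729, 16.5807) (18.251, 0) (67, 0) (67, 8.0769)]
8. shoelace: 828.4572

Area of P1's cell: 828.4572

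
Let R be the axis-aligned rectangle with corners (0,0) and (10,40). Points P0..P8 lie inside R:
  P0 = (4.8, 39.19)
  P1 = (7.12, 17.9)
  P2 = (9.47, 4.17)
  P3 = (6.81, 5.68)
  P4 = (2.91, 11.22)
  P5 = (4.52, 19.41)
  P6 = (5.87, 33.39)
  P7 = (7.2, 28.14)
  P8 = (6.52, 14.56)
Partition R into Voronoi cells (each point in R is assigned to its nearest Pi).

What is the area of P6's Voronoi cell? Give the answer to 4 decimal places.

1. box [0,10]×[0,40]: [(0, 0) (10, 0) (10, 40) (0, 40)]
2. ⊥bis P6·P0 via (5.335,36.29): [(0, 35.3058) (0, 0) (10, 0) (10, 37.1506)]  |A|=362.282
3. ⊥bis P6·P1 via (6.495,25.645): [(0, 35.3058) (0, 25.1209) (10, 25.9278) (10, 37.1506)]  |A|=107.0384
4. ⊥bis P6·P2 via (7.67,18.78): [(0, 35.3058) (0, 25.1209) (10, 25.9278) (10, 37.1506)]  |A|=107.0384
5. ⊥bis P6·P3 via (6.34,19.535): [(0, 35.3058) (0, 25.1209) (10, 25.9278) (10, 37.1506)]  |A|=107.0384
6. ⊥bis P6·P4 via (4.39,22.305): [(0, 35.3058) (0, 25.1209) (10, 25.9278) (10, 37.1506)]  |A|=107.0384
7. ⊥bis P6·P5 via (5.195,26.4): [(0, 35.3058) (0, 26.9017) (10, 25.936) (10, 37.1506)]  |A|=98.0937
8. ⊥bis P6·P7 via (6.535,30.765): [(0, 35.3058) (0, 29.1095) (10, 31.6428) (10, 37.1506)]  |A|=58.5206
9. ⊥bis P6·P8 via (6.195,23.975): [(0, 35.3058) (0, 29.1095) (10, 31.6428) (10, 37.1506)]  |A|=58.5206
10. canonical 4-gon: [(0, 35.3058) (0, 29.1095) (10, 31.6428) (10, 37.1506)]
11. shoelace: 58.5206

Area of P6's cell: 58.5206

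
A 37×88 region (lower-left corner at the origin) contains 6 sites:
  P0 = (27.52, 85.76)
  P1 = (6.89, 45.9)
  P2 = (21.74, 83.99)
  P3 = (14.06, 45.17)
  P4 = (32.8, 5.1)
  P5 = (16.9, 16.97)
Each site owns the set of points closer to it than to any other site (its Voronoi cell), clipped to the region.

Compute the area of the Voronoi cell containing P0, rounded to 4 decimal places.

Area of P0's cell: 248.4697

1. box [0,37]×[0,88]: [(0, 0) (37, 0) (37, 88) (0, 88)]
2. ⊥bis P0·P1 via (17.205,65.83): [(0, 74.7346) (37, 55.5849) (37, 88) (0, 88)]  |A|=845.089
3. ⊥bis P0·P2 via (24.63,84.875): [(32.959, 57.6763) (37, 55.5849) (37, 88) (23.673, 88)]  |A|=267.5559
4. ⊥bis P0·P3 via (20.79,65.465): [(31.6797, 61.8539) (37, 60.0896) (37, 88) (23.673, 88)]  |A|=248.4697
5. ⊥bis P0·P4 via (30.16,45.43): [(31.6797, 61.8539) (37, 60.0896) (37, 88) (23.673, 88)]  |A|=248.4697
6. ⊥bis P0·P5 via (22.21,51.365): [(31.6797, 61.8539) (37, 60.0896) (37, 88) (23.673, 88)]  |A|=248.4697
7. canonical 4-gon: [(31.6797, 61.8539) (37, 60.0896) (37, 88) (23.673, 88)]
8. shoelace: 248.4697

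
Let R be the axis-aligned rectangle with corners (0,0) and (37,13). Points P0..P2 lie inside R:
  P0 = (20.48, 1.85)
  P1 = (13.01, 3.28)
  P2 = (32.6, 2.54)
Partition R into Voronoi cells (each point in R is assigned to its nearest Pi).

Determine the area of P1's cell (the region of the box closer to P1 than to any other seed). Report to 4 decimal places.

1. box [0,37]×[0,13]: [(0, 0) (37, 0) (37, 13) (0, 13)]
2. ⊥bis P1·P0 via (16.745,2.565): [(0, 0) (16.254, 0) (18.7426, 13) (0, 13)]  |A|=227.4777
3. ⊥bis P1·P2 via (22.805,2.91): [(0, 0) (16.254, 0) (18.7426, 13) (0, 13)]  |A|=227.4777
4. canonical 4-gon: [(0, 0) (16.254, 0) (18.7426, 13) (0, 13)]
5. shoelace: 227.4777

Area of P1's cell: 227.4777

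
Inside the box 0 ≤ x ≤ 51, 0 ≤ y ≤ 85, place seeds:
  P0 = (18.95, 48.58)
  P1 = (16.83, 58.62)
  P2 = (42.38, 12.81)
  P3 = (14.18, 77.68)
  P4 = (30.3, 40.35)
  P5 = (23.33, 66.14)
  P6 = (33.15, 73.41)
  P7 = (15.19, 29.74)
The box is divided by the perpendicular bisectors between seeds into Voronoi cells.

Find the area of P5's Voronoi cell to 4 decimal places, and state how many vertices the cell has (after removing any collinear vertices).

1. box [0,51]×[0,85]: [(0, 0) (51, 0) (51, 85) (0, 85)]
2. ⊥bis P5·P0 via (21.14,57.36): [(0, 62.633) (51, 49.912) (51, 85) (0, 85)]  |A|=1465.1034
3. ⊥bis P5·P1 via (20.08,62.38): [(0, 79.7364) (27.8136, 55.6954) (51, 49.912) (51, 85) (0, 85)]  |A|=1227.2499
4. ⊥bis P5·P2 via (32.855,39.475): [(0, 79.7364) (27.8136, 55.6954) (51, 49.912) (51, 85) (0, 85)]  |A|=1227.2499
5. ⊥bis P5·P3 via (18.755,71.91): [(13.6956, 67.8984) (27.8136, 55.6954) (51, 49.912) (51, 85) (35.2641, 85)]  |A|=889.6697
6. ⊥bis P5·P4 via (26.815,53.245): [(13.6956, 67.8984) (27.8136, 55.6954) (32.0094, 54.6488) (51, 59.7812) (51, 85) (35.2641, 85)]  |A|=795.9584
7. ⊥bis P5·P6 via (28.24,69.775): [(23.7357, 75.8592) (13.6956, 67.8984) (27.8136, 55.6954) (32.0094, 54.6488) (38.1997, 56.3218)]  |A|=230.1932
8. ⊥bis P5·P7 via (19.26,47.94): [(23.7357, 75.8592) (13.6956, 67.8984) (27.8136, 55.6954) (32.0094, 54.6488) (38.1997, 56.3218)]  |A|=230.1932
9. canonical 5-gon: [(23.7357, 75.8592) (13.6956, 67.8984) (27.8136, 55.6954) (32.0094, 54.6488) (38.1997, 56.3218)]
10. shoelace: 230.1932

Area of P5's cell: 230.1932 (5 vertices)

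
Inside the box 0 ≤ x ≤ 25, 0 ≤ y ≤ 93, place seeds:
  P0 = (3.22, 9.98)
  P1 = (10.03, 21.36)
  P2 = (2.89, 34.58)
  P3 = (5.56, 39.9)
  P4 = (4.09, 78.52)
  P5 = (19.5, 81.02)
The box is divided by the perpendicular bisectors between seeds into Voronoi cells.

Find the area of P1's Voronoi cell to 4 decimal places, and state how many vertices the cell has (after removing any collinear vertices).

Area of P1's cell: 459.7669 (5 vertices)

1. box [0,25]×[0,93]: [(0, 0) (25, 0) (25, 93) (0, 93)]
2. ⊥bis P1·P0 via (6.625,15.67): [(0, 19.6345) (25, 4.6741) (25, 93) (0, 93)]  |A|=2021.1427
3. ⊥bis P1·P2 via (6.46,27.97): [(0, 24.481) (0, 19.6345) (25, 4.6741) (25, 37.9833)]  |A|=476.9464
4. ⊥bis P1·P3 via (7.795,30.63): [(14.2801, 32.1936) (0, 24.481) (0, 19.6345) (25, 4.6741) (25, 34.7781)]  |A|=459.7669
5. ⊥bis P1·P4 via (7.06,49.94): [(14.2801, 32.1936) (0, 24.481) (0, 19.6345) (25, 4.6741) (25, 34.7781)]  |A|=459.7669
6. ⊥bis P1·P5 via (14.765,51.19): [(14.2801, 32.1936) (0, 24.481) (0, 19.6345) (25, 4.6741) (25, 34.7781)]  |A|=459.7669
7. canonical 5-gon: [(14.2801, 32.1936) (0, 24.481) (0, 19.6345) (25, 4.6741) (25, 34.7781)]
8. shoelace: 459.7669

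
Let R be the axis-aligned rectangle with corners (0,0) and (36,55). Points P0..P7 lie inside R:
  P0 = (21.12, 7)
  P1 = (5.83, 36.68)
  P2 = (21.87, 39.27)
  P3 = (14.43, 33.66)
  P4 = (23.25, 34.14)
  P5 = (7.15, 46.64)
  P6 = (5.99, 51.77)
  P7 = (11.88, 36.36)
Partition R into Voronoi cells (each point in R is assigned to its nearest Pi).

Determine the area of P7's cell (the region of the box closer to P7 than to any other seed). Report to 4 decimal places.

1. box [0,36]×[0,55]: [(0, 0) (36, 0) (36, 55) (0, 55)]
2. ⊥bis P7·P0 via (16.5,21.68): [(0, 16.4872) (36, 27.8169) (36, 55) (0, 55)]  |A|=1182.5254
3. ⊥bis P7·P1 via (8.855,36.52): [(7.9274, 18.9821) (36, 27.8169) (36, 55) (9.8325, 55)]  |A|=852.8005
4. ⊥bis P7·P2 via (16.875,37.815): [(7.9274, 18.9821) (21.1488, 23.143) (11.8692, 55) (9.8325, 55)]  |A|=266.5825
5. ⊥bis P7·P3 via (13.155,35.01): [(8.5448, 30.656) (16.7132, 38.3705) (11.8692, 55) (9.8325, 55)]  |A|=111.3933
6. ⊥bis P7·P4 via (17.565,35.25): [(8.5448, 30.656) (16.7132, 38.3705) (11.8692, 55) (9.8325, 55)]  |A|=111.3933
7. ⊥bis P7·P5 via (9.515,41.5): [(9.1085, 41.313) (8.5448, 30.656) (16.7132, 38.3705) (15.0586, 44.0507)]  |A|=60.5146
8. ⊥bis P7·P6 via (8.935,44.065): [(9.1085, 41.313) (8.5448, 30.656) (16.7132, 38.3705) (15.0586, 44.0507)]  |A|=60.5146
9. canonical 4-gon: [(9.1085, 41.313) (8.5448, 30.656) (16.7132, 38.3705) (15.0586, 44.0507)]
10. shoelace: 60.5146

Area of P7's cell: 60.5146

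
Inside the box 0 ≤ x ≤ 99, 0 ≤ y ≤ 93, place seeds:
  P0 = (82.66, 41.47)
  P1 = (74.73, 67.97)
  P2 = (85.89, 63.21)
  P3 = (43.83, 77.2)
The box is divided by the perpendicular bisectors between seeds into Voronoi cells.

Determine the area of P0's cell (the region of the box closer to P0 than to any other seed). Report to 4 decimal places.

Area of P0's cell: 3421.5905

1. box [0,99]×[0,93]: [(0, 0) (99, 0) (99, 93) (0, 93)]
2. ⊥bis P0·P1 via (78.695,54.72): [(0, 31.1709) (0, 0) (99, 0) (99, 60.7962)]  |A|=4552.3699
3. ⊥bis P0·P2 via (84.275,52.34): [(75.2316, 53.6836) (0, 31.1709) (0, 0) (99, 0) (99, 50.1522)]  |A|=4425.8755
4. ⊥bis P0·P3 via (63.245,59.335): [(75.2316, 53.6836) (51.514, 46.5862) (8.647, 0) (99, 0) (99, 50.1522)]  |A|=3421.5905
5. canonical 5-gon: [(75.2316, 53.6836) (51.514, 46.5862) (8.647, 0) (99, 0) (99, 50.1522)]
6. shoelace: 3421.5905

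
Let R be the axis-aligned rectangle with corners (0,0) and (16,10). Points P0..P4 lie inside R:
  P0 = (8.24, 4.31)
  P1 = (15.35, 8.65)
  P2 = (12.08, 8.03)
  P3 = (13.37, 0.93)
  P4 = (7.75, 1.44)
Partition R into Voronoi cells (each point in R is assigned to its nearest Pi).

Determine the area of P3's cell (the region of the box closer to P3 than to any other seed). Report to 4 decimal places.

Area of P3's cell: 23.0908

1. box [0,16]×[0,10]: [(0, 0) (16, 0) (16, 10) (0, 10)]
2. ⊥bis P3·P0 via (10.805,2.62): [(9.0788, 0) (16, 0) (16, 10) (15.6675, 10)]  |A|=36.2689
3. ⊥bis P3·P1 via (14.36,4.79): [(12.542, 5.2563) (9.0788, 0) (16, 0) (16, 4.3694)]  |A|=25.7447
4. ⊥bis P3·P2 via (12.725,4.48): [(14.3895, 4.7824) (11.9361, 4.3367) (9.0788, 0) (16, 0) (16, 4.3694)]  |A|=24.7516
5. ⊥bis P3·P4 via (10.56,1.185): [(14.3895, 4.7824) (11.9361, 4.3367) (10.6719, 2.418) (10.4525, 0) (16, 0) (16, 4.3694)]  |A|=23.0908
6. canonical 6-gon: [(14.3895, 4.7824) (11.9361, 4.3367) (10.6719, 2.418) (10.4525, 0) (16, 0) (16, 4.3694)]
7. shoelace: 23.0908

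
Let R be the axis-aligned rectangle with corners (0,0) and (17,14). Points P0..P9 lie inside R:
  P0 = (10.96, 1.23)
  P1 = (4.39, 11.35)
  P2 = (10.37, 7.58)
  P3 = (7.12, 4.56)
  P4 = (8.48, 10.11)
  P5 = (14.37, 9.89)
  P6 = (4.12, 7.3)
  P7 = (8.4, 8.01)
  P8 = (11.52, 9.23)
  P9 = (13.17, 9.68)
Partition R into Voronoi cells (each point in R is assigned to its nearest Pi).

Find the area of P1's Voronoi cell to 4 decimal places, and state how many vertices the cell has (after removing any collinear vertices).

Area of P1's cell: 30.9023 (4 vertices)

1. box [0,17]×[0,14]: [(0, 0) (17, 0) (17, 14) (0, 14)]
2. ⊥bis P1·P0 via (7.675,6.29): [(0, 1.3073) (17, 12.3439) (17, 14) (0, 14)]  |A|=121.9648
3. ⊥bis P1·P2 via (7.38,9.465): [(0, 1.3073) (3.7871, 3.766) (10.239, 14) (0, 14)]  |A|=76.4277
4. ⊥bis P1·P3 via (5.755,7.955): [(0, 5.6411) (6.6566, 8.3175) (10.239, 14) (0, 14)]  |A|=56.9124
5. ⊥bis P1·P4 via (6.435,10.73): [(0, 5.6411) (5.5713, 7.8811) (7.4264, 14) (0, 14)]  |A|=46.0054
6. ⊥bis P1·P5 via (9.38,10.62): [(0, 5.6411) (5.5713, 7.8811) (7.4264, 14) (0, 14)]  |A|=46.0054
7. ⊥bis P1·P6 via (4.255,9.325): [(0, 9.6087) (5.9743, 9.2104) (7.4264, 14) (0, 14)]  |A|=30.9023
8. ⊥bis P1·P7 via (6.395,9.68): [(0, 9.6087) (5.9743, 9.2104) (7.4264, 14) (0, 14)]  |A|=30.9023
9. ⊥bis P1·P8 via (7.955,10.29): [(0, 9.6087) (5.9743, 9.2104) (7.4264, 14) (0, 14)]  |A|=30.9023
10. ⊥bis P1·P9 via (8.78,10.515): [(0, 9.6087) (5.9743, 9.2104) (7.4264, 14) (0, 14)]  |A|=30.9023
11. canonical 4-gon: [(0, 9.6087) (5.9743, 9.2104) (7.4264, 14) (0, 14)]
12. shoelace: 30.9023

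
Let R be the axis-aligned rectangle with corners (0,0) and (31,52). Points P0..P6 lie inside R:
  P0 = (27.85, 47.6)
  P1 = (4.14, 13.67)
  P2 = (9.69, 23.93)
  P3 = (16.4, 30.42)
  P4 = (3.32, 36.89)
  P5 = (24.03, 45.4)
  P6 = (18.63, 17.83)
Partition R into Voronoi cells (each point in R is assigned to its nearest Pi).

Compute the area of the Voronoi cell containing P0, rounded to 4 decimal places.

1. box [0,31]×[0,52]: [(0, 0) (31, 0) (31, 52) (0, 52)]
2. ⊥bis P0·P1 via (15.995,30.635): [(0, 41.8122) (31, 20.1496) (31, 52) (0, 52)]  |A|=651.592
3. ⊥bis P0·P2 via (18.77,35.765): [(0, 50.1656) (31, 26.3819) (31, 52) (0, 52)]  |A|=425.5123
4. ⊥bis P0·P3 via (22.125,39.01): [(31, 33.0951) (31, 52) (2.6343, 52)]  |A|=268.1257
5. ⊥bis P0·P4 via (15.585,42.245): [(14.893, 43.8299) (31, 33.0951) (31, 52) (11.3259, 52)]  |A|=232.6204
6. ⊥bis P0·P5 via (25.94,46.5): [(31, 37.714) (31, 52) (22.7725, 52)]  |A|=58.7693
7. ⊥bis P0·P6 via (23.24,32.715): [(31, 37.714) (31, 52) (22.7725, 52)]  |A|=58.7693
8. canonical 3-gon: [(31, 37.714) (31, 52) (22.7725, 52)]
9. shoelace: 58.7693

Area of P0's cell: 58.7693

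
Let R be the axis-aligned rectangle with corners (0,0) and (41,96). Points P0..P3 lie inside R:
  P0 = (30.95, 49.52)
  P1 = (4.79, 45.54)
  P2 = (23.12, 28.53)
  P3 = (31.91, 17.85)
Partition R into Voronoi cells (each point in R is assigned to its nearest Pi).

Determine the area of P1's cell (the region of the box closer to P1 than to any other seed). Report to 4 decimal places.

1. box [0,41]×[0,96]: [(0, 0) (41, 0) (41, 96) (0, 96)]
2. ⊥bis P1·P0 via (17.87,47.53): [(0, 0) (25.1012, 0) (10.4957, 96) (0, 96)]  |A|=1708.6554
3. ⊥bis P1·P2 via (13.955,37.035): [(0, 21.9971) (18.6904, 42.1378) (10.4957, 96) (0, 96)]  |A|=974.2326
4. ⊥bis P1·P3 via (18.35,31.695): [(0, 21.9971) (18.6904, 42.1378) (10.4957, 96) (0, 96)]  |A|=974.2326
5. canonical 4-gon: [(0, 21.9971) (18.6904, 42.1378) (10.4957, 96) (0, 96)]
6. shoelace: 974.2326

Area of P1's cell: 974.2326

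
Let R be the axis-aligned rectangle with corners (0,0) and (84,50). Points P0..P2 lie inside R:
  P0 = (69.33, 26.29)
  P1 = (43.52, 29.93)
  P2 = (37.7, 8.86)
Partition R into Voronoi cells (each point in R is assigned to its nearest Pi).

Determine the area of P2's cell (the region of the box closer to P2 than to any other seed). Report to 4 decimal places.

1. box [0,84]×[0,50]: [(0, 0) (84, 0) (84, 50) (0, 50)]
2. ⊥bis P2·P0 via (53.515,17.575): [(0, 0) (63.1999, 0) (35.6469, 50) (0, 50)]  |A|=2471.1693
3. ⊥bis P2·P1 via (40.61,19.395): [(0, 30.6124) (0, 0) (63.1999, 0) (54.649, 15.5171)]  |A|=1326.808
4. canonical 4-gon: [(0, 30.6124) (0, 0) (63.1999, 0) (54.649, 15.5171)]
5. shoelace: 1326.808

Area of P2's cell: 1326.8080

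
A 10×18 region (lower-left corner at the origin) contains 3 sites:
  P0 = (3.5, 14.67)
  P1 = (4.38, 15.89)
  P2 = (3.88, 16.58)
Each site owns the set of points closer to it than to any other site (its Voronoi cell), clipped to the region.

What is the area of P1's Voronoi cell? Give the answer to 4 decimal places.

1. box [0,10]×[0,18]: [(0, 0) (10, 0) (10, 18) (0, 18)]
2. ⊥bis P1·P0 via (3.94,15.28): [(10, 10.9089) (10, 18) (0.1691, 18)]  |A|=34.8562
3. ⊥bis P1·P2 via (4.13,16.235): [(3.3748, 15.6877) (10, 10.9089) (10, 18) (6.5657, 18)]  |A|=27.4608
4. canonical 4-gon: [(3.3748, 15.6877) (10, 10.9089) (10, 18) (6.5657, 18)]
5. shoelace: 27.4608

Area of P1's cell: 27.4608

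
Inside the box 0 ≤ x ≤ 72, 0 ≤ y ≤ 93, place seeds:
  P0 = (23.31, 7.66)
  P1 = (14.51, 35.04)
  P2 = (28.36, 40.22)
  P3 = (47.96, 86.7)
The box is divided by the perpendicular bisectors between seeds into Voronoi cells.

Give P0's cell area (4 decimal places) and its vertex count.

Area of P0's cell: 1441.5965 (5 vertices)

1. box [0,72]×[0,93]: [(0, 0) (72, 0) (72, 93) (0, 93)]
2. ⊥bis P0·P1 via (18.91,21.35): [(0, 15.2723) (0, 0) (72, 0) (72, 38.4133)]  |A|=1932.6793
3. ⊥bis P0·P2 via (25.835,23.94): [(26.5995, 23.8214) (0, 15.2723) (0, 0) (72, 0) (72, 16.7799)]  |A|=1441.5965
4. ⊥bis P0·P3 via (35.635,47.18): [(26.5995, 23.8214) (0, 15.2723) (0, 0) (72, 0) (72, 16.7799)]  |A|=1441.5965
5. canonical 5-gon: [(26.5995, 23.8214) (0, 15.2723) (0, 0) (72, 0) (72, 16.7799)]
6. shoelace: 1441.5965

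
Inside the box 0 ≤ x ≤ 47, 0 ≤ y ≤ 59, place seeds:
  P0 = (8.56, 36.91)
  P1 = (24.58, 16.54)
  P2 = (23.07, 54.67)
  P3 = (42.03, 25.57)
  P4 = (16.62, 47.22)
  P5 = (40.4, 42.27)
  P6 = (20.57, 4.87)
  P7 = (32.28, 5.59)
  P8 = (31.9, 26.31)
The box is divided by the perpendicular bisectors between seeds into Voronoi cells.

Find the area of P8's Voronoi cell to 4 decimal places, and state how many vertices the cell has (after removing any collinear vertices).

1. box [0,47]×[0,59]: [(0, 0) (47, 0) (47, 59) (0, 59)]
2. ⊥bis P8·P0 via (20.23,31.61): [(5.8741, 0) (47, 0) (47, 59) (32.6693, 59)]  |A|=1635.9679
3. ⊥bis P8·P1 via (28.24,21.425): [(18.8124, 28.4885) (47, 7.3694) (47, 59) (32.6693, 59)]  |A|=946.2977
4. ⊥bis P8·P2 via (27.485,40.49): [(23.7323, 39.3216) (18.8124, 28.4885) (47, 7.3694) (47, 46.5661)]  |A|=660.6404
5. ⊥bis P8·P3 via (36.965,25.94): [(38.2733, 43.849) (23.7323, 39.3216) (18.8124, 28.4885) (36.1995, 15.4615)]  |A|=327.9213
6. ⊥bis P8·P4 via (24.26,36.765): [(38.2733, 43.849) (30.7476, 41.5058) (21.7323, 34.9179) (18.8124, 28.4885) (36.1995, 15.4615)]  |A|=314.6588
7. ⊥bis P8·P5 via (36.15,34.29): [(37.5216, 33.5595) (27.3133, 38.9962) (21.7323, 34.9179) (18.8124, 28.4885) (36.1995, 15.4615)]  |A|=254.6772
8. ⊥bis P8·P6 via (26.235,15.59): [(37.5216, 33.5595) (27.3133, 38.9962) (21.7323, 34.9179) (18.8124, 28.4885) (36.1995, 15.4615)]  |A|=254.6772
9. ⊥bis P8·P7 via (32.09,15.95): [(36.2408, 16.0261) (37.5216, 33.5595) (27.3133, 38.9962) (21.7323, 34.9179) (18.8124, 28.4885) (35.4649, 16.0119)]  |A|=254.4584
10. canonical 6-gon: [(36.2408, 16.0261) (37.5216, 33.5595) (27.3133, 38.9962) (21.7323, 34.9179) (18.8124, 28.4885) (35.4649, 16.0119)]
11. shoelace: 254.4584

Area of P8's cell: 254.4584 (6 vertices)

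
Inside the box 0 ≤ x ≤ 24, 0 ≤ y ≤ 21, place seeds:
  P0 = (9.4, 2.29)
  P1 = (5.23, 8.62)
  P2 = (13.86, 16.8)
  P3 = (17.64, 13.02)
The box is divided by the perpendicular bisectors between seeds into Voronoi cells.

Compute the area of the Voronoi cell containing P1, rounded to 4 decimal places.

Area of P1's cell: 140.6752

1. box [0,24]×[0,21]: [(0, 0) (24, 0) (24, 21) (0, 21)]
2. ⊥bis P1·P0 via (7.315,5.455): [(0, 0.6361) (24, 16.4465) (24, 21) (0, 21)]  |A|=299.0082
3. ⊥bis P1·P2 via (9.545,12.71): [(0, 0.6361) (12.9211, 9.1481) (1.6873, 21) (0, 21)]  |A|=141.5609
4. ⊥bis P1·P3 via (11.435,10.82): [(0, 0.6361) (12.1969, 8.671) (11.4939, 10.6539) (1.6873, 21) (0, 21)]  |A|=140.6752
5. canonical 5-gon: [(0, 0.6361) (12.1969, 8.671) (11.4939, 10.6539) (1.6873, 21) (0, 21)]
6. shoelace: 140.6752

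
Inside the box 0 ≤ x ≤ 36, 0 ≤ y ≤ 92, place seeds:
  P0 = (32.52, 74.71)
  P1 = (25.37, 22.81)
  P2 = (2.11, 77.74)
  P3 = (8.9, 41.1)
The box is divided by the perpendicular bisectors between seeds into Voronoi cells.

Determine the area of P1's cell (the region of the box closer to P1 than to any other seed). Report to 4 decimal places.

Area of P1's cell: 1177.7792

1. box [0,36]×[0,92]: [(0, 0) (36, 0) (36, 92) (0, 92)]
2. ⊥bis P1·P0 via (28.945,48.76): [(0, 52.7476) (0, 0) (36, 0) (36, 47.7881)]  |A|=1809.6421
3. ⊥bis P1·P2 via (13.74,50.275): [(14.773, 50.7124) (0, 44.4568) (0, 0) (36, 0) (36, 47.7881)]  |A|=1748.4024
4. ⊥bis P1·P3 via (17.135,31.955): [(34.8878, 47.9413) (0, 16.5251) (0, 0) (36, 0) (36, 47.7881)]  |A|=1177.7792
5. canonical 5-gon: [(34.8878, 47.9413) (0, 16.5251) (0, 0) (36, 0) (36, 47.7881)]
6. shoelace: 1177.7792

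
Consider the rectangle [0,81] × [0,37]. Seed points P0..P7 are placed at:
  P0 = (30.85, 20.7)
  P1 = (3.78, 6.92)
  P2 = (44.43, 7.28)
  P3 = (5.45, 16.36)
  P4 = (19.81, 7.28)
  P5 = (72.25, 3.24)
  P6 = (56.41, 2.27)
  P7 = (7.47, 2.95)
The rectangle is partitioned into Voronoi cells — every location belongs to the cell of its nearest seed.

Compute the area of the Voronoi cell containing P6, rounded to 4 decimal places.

Area of P6's cell: 269.5102

1. box [0,81]×[0,37]: [(0, 0) (81, 0) (81, 37) (0, 37)]
2. ⊥bis P6·P0 via (43.63,11.485): [(35.3488, 0) (81, 0) (81, 37) (62.0276, 37)]  |A|=1195.5383
3. ⊥bis P6·P1 via (30.095,4.595): [(35.3488, 0) (81, 0) (81, 37) (62.0276, 37)]  |A|=1195.5383
4. ⊥bis P6·P2 via (50.42,4.775): [(48.4231, 0) (81, 0) (81, 37) (63.8964, 37)]  |A|=919.0891
5. ⊥bis P6·P3 via (30.93,9.315): [(48.4231, 0) (81, 0) (81, 37) (63.8964, 37)]  |A|=919.0891
6. ⊥bis P6·P4 via (38.11,4.775): [(48.4231, 0) (81, 0) (81, 37) (63.8964, 37)]  |A|=919.0891
7. ⊥bis P6·P5 via (64.33,2.755): [(62.4454, 33.5303) (48.4231, 0) (64.4987, 0)]  |A|=269.5102
8. ⊥bis P6·P7 via (31.94,2.61): [(62.4454, 33.5303) (48.4231, 0) (64.4987, 0)]  |A|=269.5102
9. canonical 3-gon: [(62.4454, 33.5303) (48.4231, 0) (64.4987, 0)]
10. shoelace: 269.5102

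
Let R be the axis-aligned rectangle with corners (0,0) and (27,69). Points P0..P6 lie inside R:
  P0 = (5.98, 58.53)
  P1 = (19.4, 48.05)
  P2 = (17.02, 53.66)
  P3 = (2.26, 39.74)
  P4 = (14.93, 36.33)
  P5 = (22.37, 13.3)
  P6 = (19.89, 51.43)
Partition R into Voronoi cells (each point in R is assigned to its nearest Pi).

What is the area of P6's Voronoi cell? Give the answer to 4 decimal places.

1. box [0,27]×[0,69]: [(0, 0) (27, 0) (27, 69) (0, 69)]
2. ⊥bis P6·P0 via (12.935,54.98): [(0, 29.6383) (0, 0) (27, 0) (27, 69) (20.0911, 69)]  |A|=1467.5895
3. ⊥bis P6·P1 via (19.645,49.74): [(10.907, 51.0068) (27, 48.6737) (27, 69) (20.0911, 69)]  |A|=225.712
4. ⊥bis P6·P2 via (18.455,52.545): [(16.6166, 50.179) (27, 48.6737) (27, 63.5424)]  |A|=77.1933
5. ⊥bis P6·P3 via (11.075,45.585): [(16.6166, 50.179) (27, 48.6737) (27, 63.5424)]  |A|=77.1933
6. ⊥bis P6·P4 via (17.41,43.88): [(16.6166, 50.179) (27, 48.6737) (27, 63.5424)]  |A|=77.1933
7. ⊥bis P6·P5 via (21.13,32.365): [(16.6166, 50.179) (27, 48.6737) (27, 63.5424)]  |A|=77.1933
8. canonical 3-gon: [(16.6166, 50.179) (27, 48.6737) (27, 63.5424)]
9. shoelace: 77.1933

Area of P6's cell: 77.1933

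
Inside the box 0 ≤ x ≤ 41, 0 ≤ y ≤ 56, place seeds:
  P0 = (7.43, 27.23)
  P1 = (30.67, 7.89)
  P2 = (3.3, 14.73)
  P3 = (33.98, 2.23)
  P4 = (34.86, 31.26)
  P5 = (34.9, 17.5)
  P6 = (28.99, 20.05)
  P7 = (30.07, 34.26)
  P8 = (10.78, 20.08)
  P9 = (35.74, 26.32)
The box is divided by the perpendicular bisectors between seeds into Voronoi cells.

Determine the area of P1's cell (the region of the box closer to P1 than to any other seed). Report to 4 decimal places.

Area of P1's cell: 216.9479

1. box [0,41]×[0,56]: [(0, 0) (41, 0) (41, 56) (0, 56)]
2. ⊥bis P1·P0 via (19.05,17.56): [(4.4368, 0) (41, 0) (41, 43.9363)]  |A|=803.2259
3. ⊥bis P1·P2 via (16.985,11.31): [(18.331, 16.696) (14.1585, 0) (41, 0) (41, 43.9363)]  |A|=722.0688
4. ⊥bis P1·P3 via (32.325,5.06): [(18.331, 16.696) (14.1585, 0) (23.6726, 0) (41, 10.1332) (41, 43.9363)]  |A|=634.2777
5. ⊥bis P1·P4 via (32.765,19.575): [(22.2898, 21.4531) (18.331, 16.696) (14.1585, 0) (23.6726, 0) (41, 10.1332) (41, 18.0985)]  |A|=392.5625
6. ⊥bis P1·P5 via (32.785,12.695): [(19.7691, 18.4241) (18.331, 16.696) (14.1585, 0) (23.6726, 0) (39.9715, 9.5317)]  |A|=264.7945
7. ⊥bis P1·P6 via (29.83,13.97): [(29.8744, 13.9761) (17.2142, 12.227) (14.1585, 0) (23.6726, 0) (39.9715, 9.5317)]  |A|=225.552
8. ⊥bis P1·P7 via (30.37,21.075): [(29.8744, 13.9761) (17.2142, 12.227) (14.1585, 0) (23.6726, 0) (39.9715, 9.5317)]  |A|=225.552
9. ⊥bis P1·P8 via (20.725,13.985): [(29.8744, 13.9761) (19.8727, 12.5943) (15.5387, 5.5227) (14.1585, 0) (23.6726, 0) (39.9715, 9.5317)]  |A|=216.9479
10. ⊥bis P1·P9 via (33.205,17.105): [(29.8744, 13.9761) (19.8727, 12.5943) (15.5387, 5.5227) (14.1585, 0) (23.6726, 0) (39.9715, 9.5317)]  |A|=216.9479
11. canonical 6-gon: [(29.8744, 13.9761) (19.8727, 12.5943) (15.5387, 5.5227) (14.1585, 0) (23.6726, 0) (39.9715, 9.5317)]
12. shoelace: 216.9479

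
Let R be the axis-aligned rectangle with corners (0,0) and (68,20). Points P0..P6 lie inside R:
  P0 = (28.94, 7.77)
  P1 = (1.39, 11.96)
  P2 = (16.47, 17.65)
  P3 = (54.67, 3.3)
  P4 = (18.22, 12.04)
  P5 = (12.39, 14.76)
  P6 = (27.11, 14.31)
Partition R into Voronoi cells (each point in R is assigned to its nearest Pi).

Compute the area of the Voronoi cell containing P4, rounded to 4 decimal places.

Area of P4's cell: 143.6120

1. box [0,68]×[0,20]: [(0, 0) (68, 0) (68, 20) (0, 20)]
2. ⊥bis P4·P0 via (23.58,9.905): [(0, 0) (19.6346, 0) (27.601, 20) (0, 20)]  |A|=472.3568
3. ⊥bis P4·P1 via (9.805,12): [(9.862, 0) (19.6346, 0) (27.601, 20) (9.767, 20)]  |A|=276.0667
4. ⊥bis P4·P2 via (17.345,14.845): [(9.8027, 12.4922) (9.862, 0) (19.6346, 0) (26.7115, 17.7668)]  |A|=192.5852
5. ⊥bis P4·P3 via (36.445,7.67): [(9.8027, 12.4922) (9.862, 0) (19.6346, 0) (26.7115, 17.7668)]  |A|=192.5852
6. ⊥bis P4·P5 via (15.305,13.4): [(15.7465, 14.3464) (9.8539, 1.7162) (9.862, 0) (19.6346, 0) (26.7115, 17.7668)]  |A|=160.512
7. ⊥bis P4·P6 via (22.665,13.175): [(21.8775, 16.2589) (15.7465, 14.3464) (9.8539, 1.7162) (9.862, 0) (19.6346, 0) (23.5312, 9.7826)]  |A|=143.612
8. canonical 6-gon: [(21.8775, 16.2589) (15.7465, 14.3464) (9.8539, 1.7162) (9.862, 0) (19.6346, 0) (23.5312, 9.7826)]
9. shoelace: 143.612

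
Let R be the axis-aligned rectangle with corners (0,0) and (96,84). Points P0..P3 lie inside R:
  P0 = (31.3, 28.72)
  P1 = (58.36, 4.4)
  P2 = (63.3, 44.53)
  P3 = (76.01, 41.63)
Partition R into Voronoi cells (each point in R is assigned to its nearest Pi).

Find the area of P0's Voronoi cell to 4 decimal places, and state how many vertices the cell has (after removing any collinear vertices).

1. box [0,96]×[0,84]: [(0, 0) (96, 0) (96, 84) (0, 84)]
2. ⊥bis P0·P1 via (44.83,16.56): [(0, 0) (29.9468, 0) (96, 73.495) (96, 84) (0, 84)]  |A|=5636.7089
3. ⊥bis P0·P2 via (47.3,36.625): [(0, 0) (29.9468, 0) (52.8207, 25.4509) (23.8938, 84) (0, 84)]  |A|=3299.0353
4. ⊥bis P0·P3 via (53.655,35.175): [(0, 0) (29.9468, 0) (52.8207, 25.4509) (23.8938, 84) (0, 84)]  |A|=3299.0353
5. canonical 5-gon: [(0, 0) (29.9468, 0) (52.8207, 25.4509) (23.8938, 84) (0, 84)]
6. shoelace: 3299.0353

Area of P0's cell: 3299.0353 (5 vertices)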